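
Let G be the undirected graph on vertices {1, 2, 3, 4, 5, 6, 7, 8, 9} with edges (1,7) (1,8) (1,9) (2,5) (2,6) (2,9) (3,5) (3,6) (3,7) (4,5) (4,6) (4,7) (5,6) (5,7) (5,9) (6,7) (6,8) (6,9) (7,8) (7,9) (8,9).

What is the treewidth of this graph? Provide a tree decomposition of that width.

Treewidth 3.
One optimal decomposition is:
Bags: B1 = {6, 7, 8, 9}  B2 = {5, 6, 7, 9}  B3 = {4, 5, 6, 7}  B4 = {1, 7, 8, 9}  B5 = {2, 5, 6, 9}  B6 = {3, 5, 6, 7}
Tree: B1–B2, B2–B3, B1–B4, B2–B5, B2–B6

The largest bag has 4 vertices, giving width 3; this decomposition certifies tw(G) ≤ 3. For the lower bound, the 4 vertices {1, 7, 8, 9} are pairwise adjacent, and any tree decomposition puts a clique entirely inside one bag — forcing width ≥ 3. Therefore the treewidth is 3.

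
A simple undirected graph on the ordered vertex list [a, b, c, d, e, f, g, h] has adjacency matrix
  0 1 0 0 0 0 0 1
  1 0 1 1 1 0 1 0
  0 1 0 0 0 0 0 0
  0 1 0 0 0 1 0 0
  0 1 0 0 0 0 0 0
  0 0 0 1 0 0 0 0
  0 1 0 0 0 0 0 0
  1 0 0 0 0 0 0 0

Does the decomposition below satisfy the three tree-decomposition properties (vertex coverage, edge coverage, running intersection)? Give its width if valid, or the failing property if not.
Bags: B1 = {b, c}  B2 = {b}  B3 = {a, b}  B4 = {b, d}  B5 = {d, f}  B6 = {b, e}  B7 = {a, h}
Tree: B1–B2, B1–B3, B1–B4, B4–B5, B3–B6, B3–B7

A tree decomposition must satisfy three properties: every vertex lies in some bag; for every edge, both endpoints lie together in some bag; and for every vertex, the bags containing it form a connected subtree. Here vertex g appears in no bag, so the decomposition is invalid.

No — vertex g appears in no bag.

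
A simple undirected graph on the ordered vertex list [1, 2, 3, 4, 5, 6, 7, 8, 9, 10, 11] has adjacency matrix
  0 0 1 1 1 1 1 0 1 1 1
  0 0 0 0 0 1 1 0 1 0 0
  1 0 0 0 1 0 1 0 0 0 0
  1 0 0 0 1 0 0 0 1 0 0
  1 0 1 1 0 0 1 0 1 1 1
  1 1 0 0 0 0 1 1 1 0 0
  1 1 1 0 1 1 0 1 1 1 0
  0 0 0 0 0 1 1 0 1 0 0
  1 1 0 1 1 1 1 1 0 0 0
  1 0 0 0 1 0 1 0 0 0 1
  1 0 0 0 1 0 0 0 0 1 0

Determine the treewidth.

A width-3 tree decomposition is:
Bags: B1 = {1, 5, 7, 10}  B2 = {1, 5, 7, 9}  B3 = {1, 3, 5, 7}  B4 = {1, 6, 7, 9}  B5 = {1, 4, 5, 9}  B6 = {1, 5, 10, 11}  B7 = {6, 7, 8, 9}  B8 = {2, 6, 7, 9}
Tree: B1–B2, B2–B3, B2–B4, B2–B5, B1–B6, B4–B7, B7–B8
Every bag has size at most 4, so the width is 4 − 1 = 3 and tw(G) ≤ 3. Conversely, {6, 7, 8, 9} is a clique of size 4, and the vertices of any clique must share a bag in every tree decomposition; so some bag has ≥ 4 vertices and tw(G) ≥ 3. Combining the bounds, tw(G) = 3.

3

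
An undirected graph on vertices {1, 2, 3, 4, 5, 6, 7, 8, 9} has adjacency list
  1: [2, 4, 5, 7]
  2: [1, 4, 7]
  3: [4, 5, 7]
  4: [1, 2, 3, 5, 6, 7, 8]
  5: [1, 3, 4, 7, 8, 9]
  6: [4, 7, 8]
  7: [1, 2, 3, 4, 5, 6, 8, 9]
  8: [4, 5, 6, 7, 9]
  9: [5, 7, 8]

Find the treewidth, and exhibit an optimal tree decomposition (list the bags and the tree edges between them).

The largest bag has 4 vertices, giving width 3; this decomposition certifies tw(G) ≤ 3. For the lower bound, the 4 vertices {5, 7, 8, 9} are pairwise adjacent, and any tree decomposition puts a clique entirely inside one bag — forcing width ≥ 3. Hence tw(G) = 3 exactly.

Treewidth 3.
Bags: B1 = {4, 5, 7, 8}  B2 = {4, 6, 7, 8}  B3 = {1, 4, 5, 7}  B4 = {5, 7, 8, 9}  B5 = {1, 2, 4, 7}  B6 = {3, 4, 5, 7}
Tree: B1–B2, B1–B3, B1–B4, B3–B5, B1–B6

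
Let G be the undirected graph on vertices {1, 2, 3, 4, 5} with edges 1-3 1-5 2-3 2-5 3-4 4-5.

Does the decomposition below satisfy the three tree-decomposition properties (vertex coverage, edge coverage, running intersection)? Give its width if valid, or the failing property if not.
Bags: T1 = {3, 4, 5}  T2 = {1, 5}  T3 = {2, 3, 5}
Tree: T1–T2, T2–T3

A tree decomposition must satisfy three properties: every vertex lies in some bag; for every edge, both endpoints lie together in some bag; and for every vertex, the bags containing it form a connected subtree. Here edge (3,1) lies in no bag, so the decomposition is invalid.

No — edge (3,1) lies in no bag.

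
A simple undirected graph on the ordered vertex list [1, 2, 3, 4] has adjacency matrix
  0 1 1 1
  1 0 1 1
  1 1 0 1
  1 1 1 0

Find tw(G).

3

A width-3 tree decomposition is:
Bags: B1 = {1, 2, 3, 4}
Tree: (single bag)
A single bag containing all 4 vertices is trivially a valid decomposition of width 3. Conversely, {1, 2, 3, 4} is a clique of size 4, and the vertices of any clique must share a bag in every tree decomposition; so some bag has ≥ 4 vertices and tw(G) ≥ 3. Combining the bounds, tw(G) = 3.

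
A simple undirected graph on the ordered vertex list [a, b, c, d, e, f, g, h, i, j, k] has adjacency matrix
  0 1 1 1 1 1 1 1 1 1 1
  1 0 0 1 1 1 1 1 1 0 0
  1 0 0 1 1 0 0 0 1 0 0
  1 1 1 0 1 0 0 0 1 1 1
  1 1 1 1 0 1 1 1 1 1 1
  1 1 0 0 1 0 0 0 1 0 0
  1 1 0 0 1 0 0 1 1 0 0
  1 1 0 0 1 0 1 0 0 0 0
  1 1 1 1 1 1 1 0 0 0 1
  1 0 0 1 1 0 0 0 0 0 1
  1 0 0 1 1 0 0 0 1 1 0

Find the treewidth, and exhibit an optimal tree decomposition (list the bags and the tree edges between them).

Treewidth 4.
One such decomposition:
Bags: B1 = {a, b, e, g, i}  B2 = {a, b, e, f, i}  B3 = {a, b, d, e, i}  B4 = {a, d, e, i, k}  B5 = {a, b, e, g, h}  B6 = {a, d, e, j, k}  B7 = {a, c, d, e, i}
Tree: B1–B2, B1–B3, B3–B4, B1–B5, B4–B6, B4–B7

Every bag has size at most 5, so the width is 5 − 1 = 4 and tw(G) ≤ 4. On the other hand G contains the 5-clique {a, d, e, j, k}. A clique must lie in a single bag of any decomposition, so no decomposition can have width below 4. Hence tw(G) = 4 exactly.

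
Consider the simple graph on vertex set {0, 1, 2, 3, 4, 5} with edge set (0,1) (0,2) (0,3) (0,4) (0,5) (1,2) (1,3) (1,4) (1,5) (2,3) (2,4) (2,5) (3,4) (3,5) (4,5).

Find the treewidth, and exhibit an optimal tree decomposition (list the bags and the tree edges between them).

A single bag containing all 6 vertices is trivially a valid decomposition of width 5. On the other hand G contains the 6-clique {0, 1, 2, 3, 4, 5}. A clique must lie in a single bag of any decomposition, so no decomposition can have width below 5. Therefore the treewidth is 5.

Treewidth 5.
Bags: B1 = {0, 1, 2, 3, 4, 5}
Tree: (single bag)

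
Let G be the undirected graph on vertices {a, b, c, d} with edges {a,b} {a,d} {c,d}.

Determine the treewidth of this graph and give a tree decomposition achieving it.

The largest bag has 2 vertices, giving width 1; this decomposition certifies tw(G) ≤ 1. Any graph with an edge has treewidth ≥ 1, and G has the edge c–d. Hence tw(G) = 1 exactly.

Treewidth 1.
One such decomposition:
Bags: B1 = {c, d}  B2 = {a, d}  B3 = {a, b}
Tree: B1–B2, B2–B3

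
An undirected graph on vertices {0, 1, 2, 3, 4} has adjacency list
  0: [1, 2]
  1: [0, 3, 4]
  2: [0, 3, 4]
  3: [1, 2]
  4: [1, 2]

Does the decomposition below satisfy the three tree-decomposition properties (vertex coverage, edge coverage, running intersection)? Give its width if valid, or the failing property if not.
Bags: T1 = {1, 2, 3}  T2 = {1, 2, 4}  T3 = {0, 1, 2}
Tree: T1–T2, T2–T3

Yes; width 2.

Every vertex of G appears in some bag (union = {0, 1, 2, 3, 4}); every edge is covered by a bag; and for each vertex v the set of bags containing v is connected in the bag tree. The decomposition is therefore valid. The largest bag has 3 vertices, so the width is 2.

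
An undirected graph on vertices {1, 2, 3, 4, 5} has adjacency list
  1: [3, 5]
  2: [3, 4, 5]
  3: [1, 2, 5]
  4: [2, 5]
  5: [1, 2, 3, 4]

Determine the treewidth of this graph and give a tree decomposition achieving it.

Treewidth 2.
One such decomposition:
Bags: B1 = {2, 3, 5}  B2 = {1, 3, 5}  B3 = {2, 4, 5}
Tree: B1–B2, B1–B3

The largest bag has 3 vertices, giving width 2; this decomposition certifies tw(G) ≤ 2. On the other hand G contains the 3-clique {1, 3, 5}. A clique must lie in a single bag of any decomposition, so no decomposition can have width below 2. Hence tw(G) = 2 exactly.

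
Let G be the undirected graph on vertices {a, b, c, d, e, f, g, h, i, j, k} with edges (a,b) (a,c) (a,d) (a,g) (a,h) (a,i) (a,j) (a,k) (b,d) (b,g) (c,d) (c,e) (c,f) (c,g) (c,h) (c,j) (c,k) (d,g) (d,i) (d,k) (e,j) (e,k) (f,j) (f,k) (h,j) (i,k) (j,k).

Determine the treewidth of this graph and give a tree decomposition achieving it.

Treewidth 3.
Bags: B1 = {c, e, j, k}  B2 = {c, f, j, k}  B3 = {a, c, j, k}  B4 = {a, c, d, k}  B5 = {a, c, h, j}  B6 = {a, c, d, g}  B7 = {a, d, i, k}  B8 = {a, b, d, g}
Tree: B1–B2, B2–B3, B3–B4, B3–B5, B4–B6, B4–B7, B6–B8

Every bag has size at most 4, so the width is 4 − 1 = 3 and tw(G) ≤ 3. Conversely, {a, c, d, g} is a clique of size 4, and the vertices of any clique must share a bag in every tree decomposition; so some bag has ≥ 4 vertices and tw(G) ≥ 3. The upper and lower bounds meet at 3, so that is the treewidth.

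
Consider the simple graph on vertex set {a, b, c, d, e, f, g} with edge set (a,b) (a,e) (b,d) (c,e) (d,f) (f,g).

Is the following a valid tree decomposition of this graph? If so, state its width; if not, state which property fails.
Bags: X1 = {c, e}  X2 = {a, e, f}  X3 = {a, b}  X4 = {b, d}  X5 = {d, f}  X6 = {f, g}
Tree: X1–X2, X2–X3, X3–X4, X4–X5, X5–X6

No — bags containing vertex f are not connected in the tree.

A tree decomposition must satisfy three properties: every vertex lies in some bag; for every edge, both endpoints lie together in some bag; and for every vertex, the bags containing it form a connected subtree. Here bags containing vertex f are not connected in the tree, so the decomposition is invalid.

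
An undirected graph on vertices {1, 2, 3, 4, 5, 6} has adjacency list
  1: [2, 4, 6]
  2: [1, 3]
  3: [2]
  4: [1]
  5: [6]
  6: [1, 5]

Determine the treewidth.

A width-1 tree decomposition is:
Bags: B1 = {1, 4}  B2 = {1, 2}  B3 = {2, 3}  B4 = {1, 6}  B5 = {5, 6}
Tree: B1–B2, B2–B3, B1–B4, B4–B5
Every bag has size at most 2, so the width is 2 − 1 = 1 and tw(G) ≤ 1. Since G has at least one edge (e.g. 4–1), it is not an edgeless graph, so tw(G) ≥ 1. The upper and lower bounds meet at 1, so that is the treewidth.

1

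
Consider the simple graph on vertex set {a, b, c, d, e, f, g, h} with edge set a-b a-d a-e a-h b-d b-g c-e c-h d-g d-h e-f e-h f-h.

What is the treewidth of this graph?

A width-2 tree decomposition is:
Bags: B1 = {a, d, h}  B2 = {a, e, h}  B3 = {e, f, h}  B4 = {c, e, h}  B5 = {a, b, d}  B6 = {b, d, g}
Tree: B1–B2, B2–B3, B2–B4, B1–B5, B5–B6
Every bag has size at most 3, so the width is 3 − 1 = 2 and tw(G) ≤ 2. Conversely, {b, d, g} is a clique of size 3, and the vertices of any clique must share a bag in every tree decomposition; so some bag has ≥ 3 vertices and tw(G) ≥ 2. Therefore the treewidth is 2.

2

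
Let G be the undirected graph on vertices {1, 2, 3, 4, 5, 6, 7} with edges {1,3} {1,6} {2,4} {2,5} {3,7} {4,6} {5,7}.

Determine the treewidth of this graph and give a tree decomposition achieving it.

The largest bag has 3 vertices, giving width 2; this decomposition certifies tw(G) ≤ 2. The edges 1–3–7–5–2–4–6–1 form a cycle, so G is not a tree and its treewidth is at least 2. Hence tw(G) = 2 exactly.

Treewidth 2.
One optimal decomposition is:
Bags: B1 = {1, 3, 7}  B2 = {1, 5, 7}  B3 = {1, 2, 5}  B4 = {1, 2, 4}  B5 = {1, 4, 6}
Tree: B1–B2, B2–B3, B3–B4, B4–B5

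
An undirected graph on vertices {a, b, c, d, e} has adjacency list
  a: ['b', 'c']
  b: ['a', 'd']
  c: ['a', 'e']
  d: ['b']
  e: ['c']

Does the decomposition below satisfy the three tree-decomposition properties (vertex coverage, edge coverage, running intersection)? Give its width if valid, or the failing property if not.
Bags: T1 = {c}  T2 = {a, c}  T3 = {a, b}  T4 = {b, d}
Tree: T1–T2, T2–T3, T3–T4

A tree decomposition must satisfy three properties: every vertex lies in some bag; for every edge, both endpoints lie together in some bag; and for every vertex, the bags containing it form a connected subtree. Here vertex e appears in no bag, so the decomposition is invalid.

No — vertex e appears in no bag.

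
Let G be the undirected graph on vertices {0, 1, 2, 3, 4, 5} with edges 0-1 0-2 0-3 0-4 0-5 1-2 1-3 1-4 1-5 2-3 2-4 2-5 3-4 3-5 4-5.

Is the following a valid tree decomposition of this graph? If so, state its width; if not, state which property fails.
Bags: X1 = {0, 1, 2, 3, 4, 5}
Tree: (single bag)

Yes; width 5.

Checking the three conditions: (i) the bags cover all of {0, 1, 2, 3, 4, 5}; (ii) for each edge, some bag contains both endpoints; (iii) the bags containing any fixed vertex form a subtree. All hold, so the decomposition is valid with width 6 − 1 = 5.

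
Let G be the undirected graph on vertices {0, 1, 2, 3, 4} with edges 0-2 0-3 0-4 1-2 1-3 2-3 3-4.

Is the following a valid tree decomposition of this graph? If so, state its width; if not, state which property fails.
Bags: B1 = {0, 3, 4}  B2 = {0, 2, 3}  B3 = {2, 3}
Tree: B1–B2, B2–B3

No — vertex 1 appears in no bag.

A tree decomposition must satisfy three properties: every vertex lies in some bag; for every edge, both endpoints lie together in some bag; and for every vertex, the bags containing it form a connected subtree. Here vertex 1 appears in no bag, so the decomposition is invalid.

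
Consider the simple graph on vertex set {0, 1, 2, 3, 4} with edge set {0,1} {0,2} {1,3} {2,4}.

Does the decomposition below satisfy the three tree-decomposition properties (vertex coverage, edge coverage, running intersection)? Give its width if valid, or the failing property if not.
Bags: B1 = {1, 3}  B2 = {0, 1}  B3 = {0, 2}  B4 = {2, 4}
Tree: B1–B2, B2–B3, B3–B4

Every vertex of G appears in some bag (union = {0, 1, 2, 3, 4}); every edge is covered by a bag; and for each vertex v the set of bags containing v is connected in the bag tree. The decomposition is therefore valid. The largest bag has 2 vertices, so the width is 1.

Yes; width 1.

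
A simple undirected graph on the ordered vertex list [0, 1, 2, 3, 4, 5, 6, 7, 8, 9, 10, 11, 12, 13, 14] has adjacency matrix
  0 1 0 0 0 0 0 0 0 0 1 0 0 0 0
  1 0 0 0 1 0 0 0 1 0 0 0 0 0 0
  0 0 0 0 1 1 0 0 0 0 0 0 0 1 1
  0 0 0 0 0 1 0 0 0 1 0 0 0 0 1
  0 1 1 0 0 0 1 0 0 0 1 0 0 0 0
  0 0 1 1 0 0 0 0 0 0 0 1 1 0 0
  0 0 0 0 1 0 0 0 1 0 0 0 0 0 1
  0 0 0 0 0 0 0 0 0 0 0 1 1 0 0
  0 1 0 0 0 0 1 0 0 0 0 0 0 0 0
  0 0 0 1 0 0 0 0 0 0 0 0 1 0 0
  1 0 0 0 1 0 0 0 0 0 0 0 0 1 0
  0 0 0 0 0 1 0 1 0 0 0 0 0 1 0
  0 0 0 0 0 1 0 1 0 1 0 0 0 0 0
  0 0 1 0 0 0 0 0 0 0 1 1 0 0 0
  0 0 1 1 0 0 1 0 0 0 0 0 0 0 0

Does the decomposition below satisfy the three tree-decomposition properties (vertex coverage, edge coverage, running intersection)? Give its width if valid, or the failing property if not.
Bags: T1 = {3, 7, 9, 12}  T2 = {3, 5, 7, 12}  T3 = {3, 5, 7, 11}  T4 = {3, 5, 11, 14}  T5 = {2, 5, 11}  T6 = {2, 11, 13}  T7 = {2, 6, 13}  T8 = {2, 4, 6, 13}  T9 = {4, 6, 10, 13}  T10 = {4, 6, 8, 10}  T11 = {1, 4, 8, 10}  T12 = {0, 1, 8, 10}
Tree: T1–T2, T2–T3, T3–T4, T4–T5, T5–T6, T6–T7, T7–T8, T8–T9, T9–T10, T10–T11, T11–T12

A tree decomposition must satisfy three properties: every vertex lies in some bag; for every edge, both endpoints lie together in some bag; and for every vertex, the bags containing it form a connected subtree. Here edge (14,2) lies in no bag, so the decomposition is invalid.

No — edge (14,2) lies in no bag.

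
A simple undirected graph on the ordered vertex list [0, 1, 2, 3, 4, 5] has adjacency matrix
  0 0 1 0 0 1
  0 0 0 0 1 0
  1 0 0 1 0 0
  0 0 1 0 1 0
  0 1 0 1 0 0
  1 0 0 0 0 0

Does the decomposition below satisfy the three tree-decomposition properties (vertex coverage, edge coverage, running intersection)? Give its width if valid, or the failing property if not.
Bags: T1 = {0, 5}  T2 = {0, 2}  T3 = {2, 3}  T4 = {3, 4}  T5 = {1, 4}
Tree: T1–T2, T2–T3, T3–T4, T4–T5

Yes; width 1.

Checking the three conditions: (i) the bags cover all of {0, 1, 2, 3, 4, 5}; (ii) for each edge, some bag contains both endpoints; (iii) the bags containing any fixed vertex form a subtree. All hold, so the decomposition is valid with width 2 − 1 = 1.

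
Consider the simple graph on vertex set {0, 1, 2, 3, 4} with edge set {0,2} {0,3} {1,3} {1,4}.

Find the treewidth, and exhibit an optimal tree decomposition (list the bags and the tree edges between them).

Treewidth 1.
One optimal decomposition is:
Bags: B1 = {0, 3}  B2 = {1, 3}  B3 = {1, 4}  B4 = {0, 2}
Tree: B1–B2, B2–B3, B1–B4

Each bag holds 2 vertices, so the decomposition has width 1, which upper-bounds the treewidth. G has an edge, so its treewidth is at least 1. Hence tw(G) = 1 exactly.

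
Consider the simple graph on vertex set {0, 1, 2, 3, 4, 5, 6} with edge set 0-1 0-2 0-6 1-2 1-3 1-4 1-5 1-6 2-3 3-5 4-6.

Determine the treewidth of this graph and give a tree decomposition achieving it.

Each bag holds 3 vertices, so the decomposition has width 2, which upper-bounds the treewidth. Conversely, {0, 1, 2} is a clique of size 3, and the vertices of any clique must share a bag in every tree decomposition; so some bag has ≥ 3 vertices and tw(G) ≥ 2. Therefore the treewidth is 2.

Treewidth 2.
One optimal decomposition is:
Bags: B1 = {1, 2, 3}  B2 = {0, 1, 2}  B3 = {0, 1, 6}  B4 = {1, 3, 5}  B5 = {1, 4, 6}
Tree: B1–B2, B2–B3, B1–B4, B3–B5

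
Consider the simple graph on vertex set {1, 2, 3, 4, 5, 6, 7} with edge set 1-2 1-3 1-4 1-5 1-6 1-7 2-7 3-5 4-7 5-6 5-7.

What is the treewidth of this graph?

A width-2 tree decomposition is:
Bags: B1 = {1, 5, 7}  B2 = {1, 2, 7}  B3 = {1, 5, 6}  B4 = {1, 3, 5}  B5 = {1, 4, 7}
Tree: B1–B2, B1–B3, B3–B4, B1–B5
Each bag holds 3 vertices, so the decomposition has width 2, which upper-bounds the treewidth. On the other hand G contains the 3-clique {1, 2, 7}. A clique must lie in a single bag of any decomposition, so no decomposition can have width below 2. Hence tw(G) = 2 exactly.

2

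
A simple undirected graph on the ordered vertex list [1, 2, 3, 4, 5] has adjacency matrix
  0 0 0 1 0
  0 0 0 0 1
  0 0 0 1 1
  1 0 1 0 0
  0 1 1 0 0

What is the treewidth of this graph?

1

A width-1 tree decomposition is:
Bags: B1 = {1, 4}  B2 = {3, 4}  B3 = {3, 5}  B4 = {2, 5}
Tree: B1–B2, B2–B3, B3–B4
Each bag holds 2 vertices, so the decomposition has width 1, which upper-bounds the treewidth. Since G has at least one edge (e.g. 1–4), it is not an edgeless graph, so tw(G) ≥ 1. Combining the bounds, tw(G) = 1.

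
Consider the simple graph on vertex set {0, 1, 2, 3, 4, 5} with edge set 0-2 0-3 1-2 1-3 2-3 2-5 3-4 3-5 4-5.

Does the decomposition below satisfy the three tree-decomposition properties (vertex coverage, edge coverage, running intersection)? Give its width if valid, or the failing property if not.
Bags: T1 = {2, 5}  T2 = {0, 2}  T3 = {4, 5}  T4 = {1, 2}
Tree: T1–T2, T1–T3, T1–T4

A tree decomposition must satisfy three properties: every vertex lies in some bag; for every edge, both endpoints lie together in some bag; and for every vertex, the bags containing it form a connected subtree. Here vertex 3 appears in no bag, so the decomposition is invalid.

No — vertex 3 appears in no bag.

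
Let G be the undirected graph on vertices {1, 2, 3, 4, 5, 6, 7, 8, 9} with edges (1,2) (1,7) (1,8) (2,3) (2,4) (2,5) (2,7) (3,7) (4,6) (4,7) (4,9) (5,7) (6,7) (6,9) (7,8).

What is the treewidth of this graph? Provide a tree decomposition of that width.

The largest bag has 3 vertices, giving width 2; this decomposition certifies tw(G) ≤ 2. On the other hand G contains the 3-clique {4, 6, 9}. A clique must lie in a single bag of any decomposition, so no decomposition can have width below 2. Hence tw(G) = 2 exactly.

Treewidth 2.
Bags: B1 = {2, 3, 7}  B2 = {1, 2, 7}  B3 = {2, 5, 7}  B4 = {2, 4, 7}  B5 = {4, 6, 7}  B6 = {4, 6, 9}  B7 = {1, 7, 8}
Tree: B1–B2, B2–B3, B2–B4, B4–B5, B5–B6, B2–B7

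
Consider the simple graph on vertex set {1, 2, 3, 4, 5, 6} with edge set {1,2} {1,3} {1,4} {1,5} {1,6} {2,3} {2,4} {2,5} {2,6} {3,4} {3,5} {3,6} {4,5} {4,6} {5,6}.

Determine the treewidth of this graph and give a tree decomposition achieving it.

With just one bag of size 6, the width is 6 − 1 = 5, so tw(G) ≤ 5. On the other hand G contains the 6-clique {1, 2, 3, 4, 5, 6}. A clique must lie in a single bag of any decomposition, so no decomposition can have width below 5. Combining the bounds, tw(G) = 5.

Treewidth 5.
Bags: B1 = {1, 2, 3, 4, 5, 6}
Tree: (single bag)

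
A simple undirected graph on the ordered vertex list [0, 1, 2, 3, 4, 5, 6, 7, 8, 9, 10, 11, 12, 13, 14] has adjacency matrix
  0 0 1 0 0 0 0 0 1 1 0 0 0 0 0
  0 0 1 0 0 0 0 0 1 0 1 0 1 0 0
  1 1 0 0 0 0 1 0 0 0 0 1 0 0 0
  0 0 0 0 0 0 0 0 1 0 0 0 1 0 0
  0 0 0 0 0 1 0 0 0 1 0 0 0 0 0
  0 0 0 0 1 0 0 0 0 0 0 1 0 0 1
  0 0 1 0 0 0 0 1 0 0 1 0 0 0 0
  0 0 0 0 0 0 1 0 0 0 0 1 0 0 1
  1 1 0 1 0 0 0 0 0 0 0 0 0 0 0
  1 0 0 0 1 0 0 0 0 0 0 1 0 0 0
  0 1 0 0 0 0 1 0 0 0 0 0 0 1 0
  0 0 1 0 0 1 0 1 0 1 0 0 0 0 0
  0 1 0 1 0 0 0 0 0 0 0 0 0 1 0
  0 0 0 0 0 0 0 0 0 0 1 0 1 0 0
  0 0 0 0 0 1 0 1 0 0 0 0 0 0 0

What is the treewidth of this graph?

A width-3 tree decomposition is:
Bags: B1 = {3, 8, 12, 13}  B2 = {1, 8, 12, 13}  B3 = {1, 8, 10, 13}  B4 = {0, 1, 8, 10}  B5 = {0, 1, 2, 10}  B6 = {0, 2, 6, 10}  B7 = {0, 2, 6, 9}  B8 = {2, 6, 9, 11}  B9 = {6, 7, 9, 11}  B10 = {4, 7, 9, 11}  B11 = {4, 5, 7, 11}  B12 = {4, 5, 7, 14}
Tree: B1–B2, B2–B3, B3–B4, B4–B5, B5–B6, B6–B7, B7–B8, B8–B9, B9–B10, B10–B11, B11–B12
Each bag holds 4 vertices, so the decomposition has width 3, which upper-bounds the treewidth. For the lower bound: the 4 vertex sets {3,12,13}, {8}, {1}, {0,2,6,10} are disjoint, each induces a connected subgraph, and every pair is joined by at least one edge of G. Contracting each set to a single vertex therefore yields K_{4} as a minor, and since treewidth is minor-monotone, tw(G) ≥ tw(K_{4}) = 3. Combining the bounds, tw(G) = 3.

3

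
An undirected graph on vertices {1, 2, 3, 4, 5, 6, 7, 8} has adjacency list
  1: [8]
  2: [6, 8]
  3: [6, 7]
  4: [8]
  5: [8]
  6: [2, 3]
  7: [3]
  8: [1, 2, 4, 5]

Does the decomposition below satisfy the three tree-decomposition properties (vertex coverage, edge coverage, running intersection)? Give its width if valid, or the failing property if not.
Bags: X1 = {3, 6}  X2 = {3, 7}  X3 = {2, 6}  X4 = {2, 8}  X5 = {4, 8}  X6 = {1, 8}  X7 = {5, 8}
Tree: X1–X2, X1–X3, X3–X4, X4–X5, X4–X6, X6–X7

Every vertex of G appears in some bag (union = {1, 2, 3, 4, 5, 6, 7, 8}); every edge is covered by a bag; and for each vertex v the set of bags containing v is connected in the bag tree. The decomposition is therefore valid. The largest bag has 2 vertices, so the width is 1.

Yes; width 1.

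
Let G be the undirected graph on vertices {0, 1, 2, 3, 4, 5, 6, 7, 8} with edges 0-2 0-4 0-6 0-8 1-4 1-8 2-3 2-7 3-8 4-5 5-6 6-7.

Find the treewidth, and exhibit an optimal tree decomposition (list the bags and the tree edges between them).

Treewidth 3.
Bags: B1 = {1, 2, 3, 8}  B2 = {0, 1, 2, 8}  B3 = {0, 1, 2, 4}  B4 = {0, 2, 4, 7}  B5 = {0, 4, 6, 7}  B6 = {4, 5, 6, 7}
Tree: B1–B2, B2–B3, B3–B4, B4–B5, B5–B6

Each bag holds 4 vertices, so the decomposition has width 3, which upper-bounds the treewidth. For the lower bound: the 4 vertex sets {1,3,8}, {2}, {0}, {4,5,6,7} are disjoint, each induces a connected subgraph, and every pair is joined by at least one edge of G. Contracting each set to a single vertex therefore yields K_{4} as a minor, and since treewidth is minor-monotone, tw(G) ≥ tw(K_{4}) = 3. Therefore the treewidth is 3.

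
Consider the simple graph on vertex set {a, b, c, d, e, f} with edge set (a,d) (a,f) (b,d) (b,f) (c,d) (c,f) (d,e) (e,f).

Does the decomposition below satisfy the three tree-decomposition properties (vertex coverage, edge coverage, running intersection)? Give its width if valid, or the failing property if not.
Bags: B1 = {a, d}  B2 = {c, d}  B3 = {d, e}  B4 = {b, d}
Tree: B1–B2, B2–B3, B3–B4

No — vertex f appears in no bag.

A tree decomposition must satisfy three properties: every vertex lies in some bag; for every edge, both endpoints lie together in some bag; and for every vertex, the bags containing it form a connected subtree. Here vertex f appears in no bag, so the decomposition is invalid.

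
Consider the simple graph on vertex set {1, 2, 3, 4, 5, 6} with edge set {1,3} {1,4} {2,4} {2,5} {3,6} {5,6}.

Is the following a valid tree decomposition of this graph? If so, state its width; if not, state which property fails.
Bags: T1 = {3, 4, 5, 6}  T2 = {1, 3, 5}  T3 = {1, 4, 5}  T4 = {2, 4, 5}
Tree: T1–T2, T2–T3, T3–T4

No — bags containing vertex 4 are not connected in the tree.

A tree decomposition must satisfy three properties: every vertex lies in some bag; for every edge, both endpoints lie together in some bag; and for every vertex, the bags containing it form a connected subtree. Here bags containing vertex 4 are not connected in the tree, so the decomposition is invalid.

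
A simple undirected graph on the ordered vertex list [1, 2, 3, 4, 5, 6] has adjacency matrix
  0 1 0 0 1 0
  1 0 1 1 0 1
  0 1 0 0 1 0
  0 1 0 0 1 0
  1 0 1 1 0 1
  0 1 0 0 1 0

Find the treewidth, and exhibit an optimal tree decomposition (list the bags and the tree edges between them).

Every bag has size at most 3, so the width is 3 − 1 = 2 and tw(G) ≤ 2. For the lower bound, G contains the cycle 2–3–5–6–2, so G is not a forest; only forests have treewidth ≤ 1, hence tw(G) ≥ 2. Therefore the treewidth is 2.

Treewidth 2.
One such decomposition:
Bags: B1 = {2, 3, 5}  B2 = {2, 5, 6}  B3 = {2, 4, 5}  B4 = {1, 2, 5}
Tree: B1–B2, B2–B3, B3–B4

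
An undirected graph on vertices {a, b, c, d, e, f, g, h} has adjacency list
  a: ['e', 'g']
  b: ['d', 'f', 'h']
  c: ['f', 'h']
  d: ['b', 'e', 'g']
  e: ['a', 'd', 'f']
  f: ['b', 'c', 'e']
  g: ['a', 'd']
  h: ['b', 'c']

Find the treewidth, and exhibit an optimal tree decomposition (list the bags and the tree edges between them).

Treewidth 2.
One such decomposition:
Bags: B1 = {c, f, h}  B2 = {b, f, h}  B3 = {b, e, f}  B4 = {b, d, e}  B5 = {a, d, e}  B6 = {a, d, g}
Tree: B1–B2, B2–B3, B3–B4, B4–B5, B5–B6

Every bag has size at most 3, so the width is 3 − 1 = 2 and tw(G) ≤ 2. Since c–h–b–f–c is a cycle in G, G is not acyclic. Forests are exactly the graphs of treewidth ≤ 1, so tw(G) ≥ 2. Therefore the treewidth is 2.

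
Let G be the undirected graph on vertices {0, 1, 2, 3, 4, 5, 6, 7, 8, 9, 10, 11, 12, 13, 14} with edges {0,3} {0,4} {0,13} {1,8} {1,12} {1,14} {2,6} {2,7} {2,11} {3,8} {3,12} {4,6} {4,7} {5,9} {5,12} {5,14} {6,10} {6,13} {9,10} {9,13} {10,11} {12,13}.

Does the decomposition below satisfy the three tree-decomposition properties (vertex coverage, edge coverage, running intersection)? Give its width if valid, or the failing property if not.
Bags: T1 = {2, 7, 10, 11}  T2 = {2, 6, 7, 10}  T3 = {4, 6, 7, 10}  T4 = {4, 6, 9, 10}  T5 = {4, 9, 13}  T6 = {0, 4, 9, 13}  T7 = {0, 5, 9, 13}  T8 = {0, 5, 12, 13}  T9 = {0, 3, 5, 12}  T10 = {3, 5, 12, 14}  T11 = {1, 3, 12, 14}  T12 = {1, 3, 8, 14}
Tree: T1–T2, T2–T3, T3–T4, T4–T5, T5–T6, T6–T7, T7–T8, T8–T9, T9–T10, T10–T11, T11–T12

A tree decomposition must satisfy three properties: every vertex lies in some bag; for every edge, both endpoints lie together in some bag; and for every vertex, the bags containing it form a connected subtree. Here edge (6,13) lies in no bag, so the decomposition is invalid.

No — edge (6,13) lies in no bag.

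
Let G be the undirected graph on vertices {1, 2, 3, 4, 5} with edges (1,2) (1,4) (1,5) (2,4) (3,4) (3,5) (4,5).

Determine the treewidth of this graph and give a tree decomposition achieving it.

The largest bag has 3 vertices, giving width 2; this decomposition certifies tw(G) ≤ 2. Conversely, {1, 2, 4} is a clique of size 3, and the vertices of any clique must share a bag in every tree decomposition; so some bag has ≥ 3 vertices and tw(G) ≥ 2. The upper and lower bounds meet at 2, so that is the treewidth.

Treewidth 2.
One optimal decomposition is:
Bags: B1 = {3, 4, 5}  B2 = {1, 4, 5}  B3 = {1, 2, 4}
Tree: B1–B2, B2–B3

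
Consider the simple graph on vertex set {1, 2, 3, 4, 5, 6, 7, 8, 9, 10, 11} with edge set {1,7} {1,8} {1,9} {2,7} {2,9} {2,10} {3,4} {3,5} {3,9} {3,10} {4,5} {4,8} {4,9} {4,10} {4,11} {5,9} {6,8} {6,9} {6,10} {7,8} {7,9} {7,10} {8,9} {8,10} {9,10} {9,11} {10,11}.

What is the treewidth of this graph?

3

A width-3 tree decomposition is:
Bags: B1 = {2, 7, 9, 10}  B2 = {7, 8, 9, 10}  B3 = {6, 8, 9, 10}  B4 = {4, 8, 9, 10}  B5 = {3, 4, 9, 10}  B6 = {1, 7, 8, 9}  B7 = {3, 4, 5, 9}  B8 = {4, 9, 10, 11}
Tree: B1–B2, B2–B3, B3–B4, B4–B5, B2–B6, B5–B7, B4–B8
Every bag has size at most 4, so the width is 4 − 1 = 3 and tw(G) ≤ 3. For the lower bound, the 4 vertices {1, 7, 8, 9} are pairwise adjacent, and any tree decomposition puts a clique entirely inside one bag — forcing width ≥ 3. Therefore the treewidth is 3.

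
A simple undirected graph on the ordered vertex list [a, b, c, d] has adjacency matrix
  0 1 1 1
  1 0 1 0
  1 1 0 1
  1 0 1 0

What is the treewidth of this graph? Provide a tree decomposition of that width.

Every bag has size at most 3, so the width is 3 − 1 = 2 and tw(G) ≤ 2. Conversely, {a, c, d} is a clique of size 3, and the vertices of any clique must share a bag in every tree decomposition; so some bag has ≥ 3 vertices and tw(G) ≥ 2. Hence tw(G) = 2 exactly.

Treewidth 2.
One optimal decomposition is:
Bags: B1 = {a, c, d}  B2 = {a, b, c}
Tree: B1–B2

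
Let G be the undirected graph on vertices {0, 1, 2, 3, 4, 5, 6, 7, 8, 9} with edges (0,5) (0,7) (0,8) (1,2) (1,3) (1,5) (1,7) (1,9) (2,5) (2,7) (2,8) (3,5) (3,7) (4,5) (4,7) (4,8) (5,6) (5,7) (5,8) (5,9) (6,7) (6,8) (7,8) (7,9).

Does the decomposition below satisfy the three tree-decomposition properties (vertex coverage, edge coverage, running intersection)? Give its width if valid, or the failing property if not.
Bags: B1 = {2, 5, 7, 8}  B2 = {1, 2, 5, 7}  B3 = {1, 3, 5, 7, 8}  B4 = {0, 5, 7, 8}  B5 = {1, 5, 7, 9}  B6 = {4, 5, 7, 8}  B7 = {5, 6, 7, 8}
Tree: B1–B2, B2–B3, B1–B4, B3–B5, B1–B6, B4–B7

No — bags containing vertex 8 are not connected in the tree.

A tree decomposition must satisfy three properties: every vertex lies in some bag; for every edge, both endpoints lie together in some bag; and for every vertex, the bags containing it form a connected subtree. Here bags containing vertex 8 are not connected in the tree, so the decomposition is invalid.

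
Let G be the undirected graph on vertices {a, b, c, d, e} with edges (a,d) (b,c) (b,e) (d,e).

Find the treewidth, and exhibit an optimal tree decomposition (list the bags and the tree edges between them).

Treewidth 1.
Bags: B1 = {b, c}  B2 = {b, e}  B3 = {d, e}  B4 = {a, d}
Tree: B1–B2, B2–B3, B3–B4

The largest bag has 2 vertices, giving width 1; this decomposition certifies tw(G) ≤ 1. G has an edge, so its treewidth is at least 1. Therefore the treewidth is 1.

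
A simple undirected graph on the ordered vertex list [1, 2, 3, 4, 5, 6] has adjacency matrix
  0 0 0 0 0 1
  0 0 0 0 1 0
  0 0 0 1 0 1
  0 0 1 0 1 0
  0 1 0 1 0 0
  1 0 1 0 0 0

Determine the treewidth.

1

A width-1 tree decomposition is:
Bags: B1 = {2, 5}  B2 = {4, 5}  B3 = {3, 4}  B4 = {3, 6}  B5 = {1, 6}
Tree: B1–B2, B2–B3, B3–B4, B4–B5
The largest bag has 2 vertices, giving width 1; this decomposition certifies tw(G) ≤ 1. Any graph with an edge has treewidth ≥ 1, and G has the edge 2–5. Therefore the treewidth is 1.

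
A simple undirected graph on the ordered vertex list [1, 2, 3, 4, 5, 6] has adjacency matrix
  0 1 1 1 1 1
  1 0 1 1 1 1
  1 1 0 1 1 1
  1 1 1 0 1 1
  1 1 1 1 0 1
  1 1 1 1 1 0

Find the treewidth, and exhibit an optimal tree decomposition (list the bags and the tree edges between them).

A single bag containing all 6 vertices is trivially a valid decomposition of width 5. Conversely, {1, 2, 3, 4, 5, 6} is a clique of size 6, and the vertices of any clique must share a bag in every tree decomposition; so some bag has ≥ 6 vertices and tw(G) ≥ 5. The upper and lower bounds meet at 5, so that is the treewidth.

Treewidth 5.
One such decomposition:
Bags: B1 = {1, 2, 3, 4, 5, 6}
Tree: (single bag)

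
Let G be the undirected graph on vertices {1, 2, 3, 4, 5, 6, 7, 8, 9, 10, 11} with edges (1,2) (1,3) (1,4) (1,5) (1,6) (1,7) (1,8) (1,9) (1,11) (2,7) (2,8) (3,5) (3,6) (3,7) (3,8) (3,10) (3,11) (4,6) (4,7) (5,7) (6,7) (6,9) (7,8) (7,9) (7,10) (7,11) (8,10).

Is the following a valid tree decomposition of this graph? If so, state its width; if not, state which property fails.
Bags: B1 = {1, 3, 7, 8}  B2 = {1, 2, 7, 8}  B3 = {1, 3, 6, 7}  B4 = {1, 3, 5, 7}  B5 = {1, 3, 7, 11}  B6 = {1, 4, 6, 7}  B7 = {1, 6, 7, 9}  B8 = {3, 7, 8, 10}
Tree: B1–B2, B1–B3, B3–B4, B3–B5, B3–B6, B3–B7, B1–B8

Yes; width 3.

Vertex coverage: the bags together contain {1, 2, 3, 4, 5, 6, 7, 8, 9, 10, 11}, the full vertex set. Edge coverage: each edge of G has both endpoints in at least one bag. Running intersection: for every vertex, the bags containing it form a connected subtree. All three properties hold, so this is a valid tree decomposition of width max|bag| − 1 = 3, and hence tw(G) ≤ 3.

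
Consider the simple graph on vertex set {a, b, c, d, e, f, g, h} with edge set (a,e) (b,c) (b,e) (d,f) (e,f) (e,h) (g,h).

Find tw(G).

A width-1 tree decomposition is:
Bags: B1 = {b, e}  B2 = {e, h}  B3 = {g, h}  B4 = {e, f}  B5 = {b, c}  B6 = {a, e}  B7 = {d, f}
Tree: B1–B2, B2–B3, B1–B4, B1–B5, B4–B6, B4–B7
Every bag has size at most 2, so the width is 2 − 1 = 1 and tw(G) ≤ 1. Any graph with an edge has treewidth ≥ 1, and G has the edge e–b. The upper and lower bounds meet at 1, so that is the treewidth.

1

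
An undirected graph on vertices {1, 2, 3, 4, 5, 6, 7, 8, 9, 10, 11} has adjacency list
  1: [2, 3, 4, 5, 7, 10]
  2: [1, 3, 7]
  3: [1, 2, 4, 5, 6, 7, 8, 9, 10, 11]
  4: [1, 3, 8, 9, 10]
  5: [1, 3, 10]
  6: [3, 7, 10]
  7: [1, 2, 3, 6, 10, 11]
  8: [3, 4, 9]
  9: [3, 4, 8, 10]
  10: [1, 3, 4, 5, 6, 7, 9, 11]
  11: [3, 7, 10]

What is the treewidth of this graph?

A width-3 tree decomposition is:
Bags: B1 = {1, 3, 4, 10}  B2 = {1, 3, 7, 10}  B3 = {3, 4, 9, 10}  B4 = {3, 7, 10, 11}  B5 = {3, 4, 8, 9}  B6 = {1, 3, 5, 10}  B7 = {1, 2, 3, 7}  B8 = {3, 6, 7, 10}
Tree: B1–B2, B1–B3, B2–B4, B3–B5, B2–B6, B2–B7, B4–B8
Each bag holds 4 vertices, so the decomposition has width 3, which upper-bounds the treewidth. Conversely, {3, 4, 8, 9} is a clique of size 4, and the vertices of any clique must share a bag in every tree decomposition; so some bag has ≥ 4 vertices and tw(G) ≥ 3. Therefore the treewidth is 3.

3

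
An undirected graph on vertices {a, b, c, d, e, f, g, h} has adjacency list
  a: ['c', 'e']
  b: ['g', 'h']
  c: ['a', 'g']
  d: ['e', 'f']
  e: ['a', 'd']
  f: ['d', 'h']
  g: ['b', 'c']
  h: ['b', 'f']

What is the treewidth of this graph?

2

A width-2 tree decomposition is:
Bags: B1 = {b, f, h}  B2 = {b, d, f}  B3 = {b, d, e}  B4 = {a, b, e}  B5 = {a, b, c}  B6 = {b, c, g}
Tree: B1–B2, B2–B3, B3–B4, B4–B5, B5–B6
Every bag has size at most 3, so the width is 3 − 1 = 2 and tw(G) ≤ 2. Since b–h–f–d–e–a–c–g–b is a cycle in G, G is not acyclic. Forests are exactly the graphs of treewidth ≤ 1, so tw(G) ≥ 2. The upper and lower bounds meet at 2, so that is the treewidth.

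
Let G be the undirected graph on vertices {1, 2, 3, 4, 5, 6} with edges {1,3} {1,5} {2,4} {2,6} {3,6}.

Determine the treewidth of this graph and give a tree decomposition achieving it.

The largest bag has 2 vertices, giving width 1; this decomposition certifies tw(G) ≤ 1. Any graph with an edge has treewidth ≥ 1, and G has the edge 5–1. Combining the bounds, tw(G) = 1.

Treewidth 1.
Bags: B1 = {1, 5}  B2 = {1, 3}  B3 = {3, 6}  B4 = {2, 6}  B5 = {2, 4}
Tree: B1–B2, B2–B3, B3–B4, B4–B5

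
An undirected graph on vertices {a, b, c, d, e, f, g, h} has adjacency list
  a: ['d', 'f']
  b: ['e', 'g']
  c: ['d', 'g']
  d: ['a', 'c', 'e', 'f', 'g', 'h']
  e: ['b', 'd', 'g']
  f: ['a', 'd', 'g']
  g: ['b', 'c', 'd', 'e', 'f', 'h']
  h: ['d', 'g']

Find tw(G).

2

A width-2 tree decomposition is:
Bags: B1 = {a, d, f}  B2 = {d, f, g}  B3 = {d, e, g}  B4 = {b, e, g}  B5 = {d, g, h}  B6 = {c, d, g}
Tree: B1–B2, B2–B3, B3–B4, B2–B5, B2–B6
Every bag has size at most 3, so the width is 3 − 1 = 2 and tw(G) ≤ 2. Conversely, {d, e, g} is a clique of size 3, and the vertices of any clique must share a bag in every tree decomposition; so some bag has ≥ 3 vertices and tw(G) ≥ 2. Therefore the treewidth is 2.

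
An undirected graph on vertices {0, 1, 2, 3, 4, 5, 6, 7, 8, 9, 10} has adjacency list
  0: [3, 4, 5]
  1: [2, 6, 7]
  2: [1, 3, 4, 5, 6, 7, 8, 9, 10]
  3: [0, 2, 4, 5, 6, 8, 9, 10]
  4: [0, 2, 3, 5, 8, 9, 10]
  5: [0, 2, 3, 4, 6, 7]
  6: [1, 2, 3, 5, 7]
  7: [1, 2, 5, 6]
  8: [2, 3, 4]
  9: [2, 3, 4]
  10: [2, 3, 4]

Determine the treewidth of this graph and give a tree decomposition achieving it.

Treewidth 3.
Bags: B1 = {2, 3, 5, 6}  B2 = {2, 3, 4, 5}  B3 = {2, 3, 4, 10}  B4 = {2, 5, 6, 7}  B5 = {2, 3, 4, 9}  B6 = {0, 3, 4, 5}  B7 = {2, 3, 4, 8}  B8 = {1, 2, 6, 7}
Tree: B1–B2, B2–B3, B1–B4, B2–B5, B2–B6, B5–B7, B4–B8

Each bag holds 4 vertices, so the decomposition has width 3, which upper-bounds the treewidth. On the other hand G contains the 4-clique {0, 3, 4, 5}. A clique must lie in a single bag of any decomposition, so no decomposition can have width below 3. The upper and lower bounds meet at 3, so that is the treewidth.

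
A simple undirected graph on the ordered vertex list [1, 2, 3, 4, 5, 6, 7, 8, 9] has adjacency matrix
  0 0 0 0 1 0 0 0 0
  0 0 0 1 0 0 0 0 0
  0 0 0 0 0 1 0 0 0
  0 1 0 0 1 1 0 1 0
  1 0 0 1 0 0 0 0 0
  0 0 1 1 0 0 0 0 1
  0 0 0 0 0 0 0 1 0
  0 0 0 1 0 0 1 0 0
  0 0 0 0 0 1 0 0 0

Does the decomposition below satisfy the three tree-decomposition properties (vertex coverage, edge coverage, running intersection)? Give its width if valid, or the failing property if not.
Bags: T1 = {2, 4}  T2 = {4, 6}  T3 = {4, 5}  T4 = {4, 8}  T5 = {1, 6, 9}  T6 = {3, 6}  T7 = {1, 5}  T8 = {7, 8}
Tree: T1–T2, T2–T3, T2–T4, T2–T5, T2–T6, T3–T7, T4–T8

A tree decomposition must satisfy three properties: every vertex lies in some bag; for every edge, both endpoints lie together in some bag; and for every vertex, the bags containing it form a connected subtree. Here bags containing vertex 1 are not connected in the tree, so the decomposition is invalid.

No — bags containing vertex 1 are not connected in the tree.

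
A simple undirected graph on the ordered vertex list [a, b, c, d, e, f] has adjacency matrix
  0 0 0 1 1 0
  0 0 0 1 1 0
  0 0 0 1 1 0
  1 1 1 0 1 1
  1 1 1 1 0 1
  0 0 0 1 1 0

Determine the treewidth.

2

A width-2 tree decomposition is:
Bags: B1 = {b, d, e}  B2 = {c, d, e}  B3 = {a, d, e}  B4 = {d, e, f}
Tree: B1–B2, B2–B3, B3–B4
Each bag holds 3 vertices, so the decomposition has width 2, which upper-bounds the treewidth. Conversely, {d, e, f} is a clique of size 3, and the vertices of any clique must share a bag in every tree decomposition; so some bag has ≥ 3 vertices and tw(G) ≥ 2. The upper and lower bounds meet at 2, so that is the treewidth.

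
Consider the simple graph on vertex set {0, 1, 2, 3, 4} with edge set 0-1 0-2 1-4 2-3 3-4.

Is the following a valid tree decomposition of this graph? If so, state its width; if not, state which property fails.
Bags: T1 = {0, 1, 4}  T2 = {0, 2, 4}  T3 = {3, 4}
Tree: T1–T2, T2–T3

No — edge (2,3) lies in no bag.

A tree decomposition must satisfy three properties: every vertex lies in some bag; for every edge, both endpoints lie together in some bag; and for every vertex, the bags containing it form a connected subtree. Here edge (2,3) lies in no bag, so the decomposition is invalid.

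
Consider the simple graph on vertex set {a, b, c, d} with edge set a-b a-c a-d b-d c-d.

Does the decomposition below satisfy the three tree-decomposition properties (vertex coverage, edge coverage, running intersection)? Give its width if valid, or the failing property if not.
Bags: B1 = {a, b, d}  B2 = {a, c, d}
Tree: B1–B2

Every vertex of G appears in some bag (union = {a, b, c, d}); every edge is covered by a bag; and for each vertex v the set of bags containing v is connected in the bag tree. The decomposition is therefore valid. The largest bag has 3 vertices, so the width is 2.

Yes; width 2.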